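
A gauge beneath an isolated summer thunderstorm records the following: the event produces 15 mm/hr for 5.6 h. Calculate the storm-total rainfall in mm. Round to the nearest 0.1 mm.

total ≈ 84.0 mm

Total = Σ Rᵢ Δtᵢ = 15 × 5.6
      = 84 = 84.0 mm.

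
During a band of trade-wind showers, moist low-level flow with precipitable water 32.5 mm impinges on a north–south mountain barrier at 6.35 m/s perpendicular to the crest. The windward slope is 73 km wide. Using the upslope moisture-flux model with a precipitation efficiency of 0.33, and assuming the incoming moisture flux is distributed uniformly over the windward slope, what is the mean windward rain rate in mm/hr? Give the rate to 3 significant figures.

Incoming column moisture flux per unit ridge length: F = V × PW = 6.35 × 32.5 = 206.375 mm·m/s.
Spread over the 73 km slope with efficiency ε = 0.33: R = ε·F/W = 0.33 × 206.375 / 73000 m = 9.329e-04 mm/s.
R = 9.329e-04 × 3600 = 3.36 mm/hr.

R ≈ 3.36 mm/hr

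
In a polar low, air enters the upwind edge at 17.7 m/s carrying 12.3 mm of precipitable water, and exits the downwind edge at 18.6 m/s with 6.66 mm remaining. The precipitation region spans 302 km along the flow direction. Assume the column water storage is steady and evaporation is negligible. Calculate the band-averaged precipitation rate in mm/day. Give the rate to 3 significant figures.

R ≈ 26.8 mm/day

Column moisture flux per unit crosswind length is F = V × PW.
Inflow: F_in = 17.7 × 12.3 = 217.71 mm·m/s
Outflow: F_out = 18.6 × 6.66 = 123.876 mm·m/s
Steady-state rate R = (F_in − F_out)/L = (217.71 − 123.876) / 302000 m = 3.107e-04 mm/s.
R = 3.107e-04 × 3600 × 24 = 26.8 mm/day.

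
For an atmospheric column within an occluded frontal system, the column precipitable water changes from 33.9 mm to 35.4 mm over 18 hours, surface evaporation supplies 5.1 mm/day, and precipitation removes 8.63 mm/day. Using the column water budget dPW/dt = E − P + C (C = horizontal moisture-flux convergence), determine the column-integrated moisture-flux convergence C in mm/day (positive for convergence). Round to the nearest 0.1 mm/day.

C ≈ 5.5 mm/day

dPW/dt = (35.4 − 33.9) mm / (18/24 day) = +2.000 mm/day.
C = dPW/dt − E + P = (+2.000) − 5.1 + 8.63 = 5.5 mm/day.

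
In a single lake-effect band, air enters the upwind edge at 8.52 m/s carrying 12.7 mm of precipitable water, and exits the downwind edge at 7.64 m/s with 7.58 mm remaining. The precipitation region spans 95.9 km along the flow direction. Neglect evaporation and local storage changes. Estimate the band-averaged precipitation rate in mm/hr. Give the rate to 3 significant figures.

Column moisture flux per unit crosswind length is F = V × PW.
Inflow: F_in = 8.52 × 12.7 = 108.204 mm·m/s
Outflow: F_out = 7.64 × 7.58 = 57.9112 mm·m/s
Steady-state rate R = (F_in − F_out)/L = (108.204 − 57.9112) / 95900 m = 5.244e-04 mm/s.
R = 5.244e-04 × 3600 = 1.89 mm/hr.

R ≈ 1.89 mm/hr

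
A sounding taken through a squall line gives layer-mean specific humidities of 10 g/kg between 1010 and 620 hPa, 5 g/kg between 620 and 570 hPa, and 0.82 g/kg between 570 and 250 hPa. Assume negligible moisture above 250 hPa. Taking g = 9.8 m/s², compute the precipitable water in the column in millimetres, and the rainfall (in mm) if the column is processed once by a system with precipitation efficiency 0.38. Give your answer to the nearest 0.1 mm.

PW ≈ 45.0 mm; rainfall ≈ 17.1 mm

Precipitable water is the column-integrated vapour mass per unit area: PW = (1/g) Σ q̄ Δp, with q in kg/kg and Δp in Pa (1 kg/m² of water = 1 mm).
Layer 1010–620 hPa: Δp = 390 hPa = 39000 Pa, q̄ = 0.01 kg/kg → 0.01 × 39000 / 9.8 = 39.80 mm
Layer 620–570 hPa: Δp = 50 hPa = 5000 Pa, q̄ = 0.005 kg/kg → 0.005 × 5000 / 9.8 = 2.55 mm
Layer 570–250 hPa: Δp = 320 hPa = 32000 Pa, q̄ = 0.00082 kg/kg → 0.00082 × 32000 / 9.8 = 2.68 mm
PW = 39.80 + 2.55 + 2.68 = 45.03 ≈ 45.0 mm.
Rainfall = ε × PW = 0.38 × 45.0 = 17.1 mm.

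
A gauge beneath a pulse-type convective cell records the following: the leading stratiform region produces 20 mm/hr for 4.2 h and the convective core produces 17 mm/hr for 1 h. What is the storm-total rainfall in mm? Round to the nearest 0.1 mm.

Total = Σ Rᵢ Δtᵢ = 20 × 4.2 + 17 × 1
      = 84 + 17 = 101.0 mm.

total ≈ 101.0 mm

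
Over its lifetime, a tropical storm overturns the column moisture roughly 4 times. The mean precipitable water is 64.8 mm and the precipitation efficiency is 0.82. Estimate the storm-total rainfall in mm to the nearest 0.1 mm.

Each cycle deposits ε × PW = 0.82 × 64.8 = 53.136 mm.
Over 4 cycles: 4 × 53.136 = 212.5 mm.

rainfall ≈ 212.5 mm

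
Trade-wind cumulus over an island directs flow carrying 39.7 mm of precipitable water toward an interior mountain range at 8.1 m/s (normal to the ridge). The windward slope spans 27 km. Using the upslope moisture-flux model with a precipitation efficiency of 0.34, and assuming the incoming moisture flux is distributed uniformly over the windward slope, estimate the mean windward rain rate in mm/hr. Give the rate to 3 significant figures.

Incoming column moisture flux per unit ridge length: F = V × PW = 8.1 × 39.7 = 321.57 mm·m/s.
Spread over the 27 km slope with efficiency ε = 0.34: R = ε·F/W = 0.34 × 321.57 / 27000 m = 4.049e-03 mm/s.
R = 4.049e-03 × 3600 = 14.6 mm/hr.

R ≈ 14.6 mm/hr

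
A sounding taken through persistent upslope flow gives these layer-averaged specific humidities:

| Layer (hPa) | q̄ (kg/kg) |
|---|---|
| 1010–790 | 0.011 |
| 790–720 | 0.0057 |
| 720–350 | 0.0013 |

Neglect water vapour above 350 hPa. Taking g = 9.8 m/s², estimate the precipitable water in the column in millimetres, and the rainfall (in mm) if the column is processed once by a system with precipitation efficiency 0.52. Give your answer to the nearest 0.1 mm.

Precipitable water is the column-integrated vapour mass per unit area: PW = (1/g) Σ q̄ Δp, with q in kg/kg and Δp in Pa (1 kg/m² of water = 1 mm).
Layer 1010–790 hPa: Δp = 220 hPa = 22000 Pa, q̄ = 0.011 kg/kg → 0.011 × 22000 / 9.8 = 24.69 mm
Layer 790–720 hPa: Δp = 70 hPa = 7000 Pa, q̄ = 0.0057 kg/kg → 0.0057 × 7000 / 9.8 = 4.07 mm
Layer 720–350 hPa: Δp = 370 hPa = 37000 Pa, q̄ = 0.0013 kg/kg → 0.0013 × 37000 / 9.8 = 4.91 mm
PW = 24.69 + 4.07 + 4.91 = 33.67 ≈ 33.7 mm.
Rainfall = ε × PW = 0.52 × 33.7 = 17.5 mm.

PW ≈ 33.7 mm; rainfall ≈ 17.5 mm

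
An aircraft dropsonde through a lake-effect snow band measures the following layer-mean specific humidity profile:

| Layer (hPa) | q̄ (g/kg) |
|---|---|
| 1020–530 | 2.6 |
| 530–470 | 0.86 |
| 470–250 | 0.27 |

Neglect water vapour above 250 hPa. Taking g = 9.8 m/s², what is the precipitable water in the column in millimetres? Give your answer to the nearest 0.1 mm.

Precipitable water is the column-integrated vapour mass per unit area: PW = (1/g) Σ q̄ Δp, with q in kg/kg and Δp in Pa (1 kg/m² of water = 1 mm).
Layer 1020–530 hPa: Δp = 490 hPa = 49000 Pa, q̄ = 0.0026 kg/kg → 0.0026 × 49000 / 9.8 = 13.00 mm
Layer 530–470 hPa: Δp = 60 hPa = 6000 Pa, q̄ = 0.00086 kg/kg → 0.00086 × 6000 / 9.8 = 0.53 mm
Layer 470–250 hPa: Δp = 220 hPa = 22000 Pa, q̄ = 0.00027 kg/kg → 0.00027 × 22000 / 9.8 = 0.61 mm
PW = 13.00 + 0.53 + 0.61 = 14.14 ≈ 14.1 mm.

PW ≈ 14.1 mm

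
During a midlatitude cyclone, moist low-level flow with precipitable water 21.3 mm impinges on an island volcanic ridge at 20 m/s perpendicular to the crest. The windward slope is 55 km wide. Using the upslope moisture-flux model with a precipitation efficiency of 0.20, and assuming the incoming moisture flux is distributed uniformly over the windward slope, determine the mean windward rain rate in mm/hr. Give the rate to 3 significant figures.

Incoming column moisture flux per unit ridge length: F = V × PW = 20 × 21.3 = 426 mm·m/s.
Spread over the 55 km slope with efficiency ε = 0.20: R = ε·F/W = 0.20 × 426 / 55000 m = 1.549e-03 mm/s.
R = 1.549e-03 × 3600 = 5.58 mm/hr.

R ≈ 5.58 mm/hr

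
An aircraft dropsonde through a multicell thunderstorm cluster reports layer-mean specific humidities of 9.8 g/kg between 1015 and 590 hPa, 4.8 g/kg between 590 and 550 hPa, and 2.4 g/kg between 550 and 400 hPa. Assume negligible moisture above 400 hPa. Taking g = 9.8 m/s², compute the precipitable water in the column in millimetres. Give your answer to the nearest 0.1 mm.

Precipitable water is the column-integrated vapour mass per unit area: PW = (1/g) Σ q̄ Δp, with q in kg/kg and Δp in Pa (1 kg/m² of water = 1 mm).
Layer 1015–590 hPa: Δp = 425 hPa = 42500 Pa, q̄ = 0.0098 kg/kg → 0.0098 × 42500 / 9.8 = 42.50 mm
Layer 590–550 hPa: Δp = 40 hPa = 4000 Pa, q̄ = 0.0048 kg/kg → 0.0048 × 4000 / 9.8 = 1.96 mm
Layer 550–400 hPa: Δp = 150 hPa = 15000 Pa, q̄ = 0.0024 kg/kg → 0.0024 × 15000 / 9.8 = 3.67 mm
PW = 42.50 + 1.96 + 3.67 = 48.13 ≈ 48.1 mm.

PW ≈ 48.1 mm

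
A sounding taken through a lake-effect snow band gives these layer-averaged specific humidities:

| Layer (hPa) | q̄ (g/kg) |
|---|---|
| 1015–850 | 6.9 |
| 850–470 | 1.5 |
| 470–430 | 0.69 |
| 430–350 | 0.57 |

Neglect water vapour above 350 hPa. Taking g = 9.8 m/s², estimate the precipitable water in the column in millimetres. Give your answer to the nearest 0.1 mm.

PW ≈ 18.2 mm

Precipitable water is the column-integrated vapour mass per unit area: PW = (1/g) Σ q̄ Δp, with q in kg/kg and Δp in Pa (1 kg/m² of water = 1 mm).
Layer 1015–850 hPa: Δp = 165 hPa = 16500 Pa, q̄ = 0.0069 kg/kg → 0.0069 × 16500 / 9.8 = 11.62 mm
Layer 850–470 hPa: Δp = 380 hPa = 38000 Pa, q̄ = 0.0015 kg/kg → 0.0015 × 38000 / 9.8 = 5.82 mm
Layer 470–430 hPa: Δp = 40 hPa = 4000 Pa, q̄ = 0.00069 kg/kg → 0.00069 × 4000 / 9.8 = 0.28 mm
Layer 430–350 hPa: Δp = 80 hPa = 8000 Pa, q̄ = 0.00057 kg/kg → 0.00057 × 8000 / 9.8 = 0.47 mm
PW = 11.62 + 5.82 + 0.28 + 0.47 = 18.19 ≈ 18.2 mm.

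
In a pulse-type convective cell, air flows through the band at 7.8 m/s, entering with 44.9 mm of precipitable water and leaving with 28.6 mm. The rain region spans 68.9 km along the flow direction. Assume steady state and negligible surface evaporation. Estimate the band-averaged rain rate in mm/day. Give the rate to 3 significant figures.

R ≈ 159 mm/day

Column moisture flux per unit crosswind length is F = V × PW.
Inflow: F_in = 7.8 × 44.9 = 350.22 mm·m/s
Outflow: F_out = 7.8 × 28.6 = 223.08 mm·m/s
Steady-state rate R = (F_in − F_out)/L = (350.22 − 223.08) / 68900 m = 1.845e-03 mm/s.
R = 1.845e-03 × 3600 × 24 = 159 mm/day.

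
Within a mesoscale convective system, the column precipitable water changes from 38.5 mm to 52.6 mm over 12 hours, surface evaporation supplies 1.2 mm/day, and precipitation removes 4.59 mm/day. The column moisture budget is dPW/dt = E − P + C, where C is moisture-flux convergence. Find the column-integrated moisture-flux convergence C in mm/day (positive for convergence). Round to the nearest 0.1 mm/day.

C ≈ 31.6 mm/day

dPW/dt = (52.6 − 38.5) mm / (12/24 day) = +28.200 mm/day.
C = dPW/dt − E + P = (+28.200) − 1.2 + 4.59 = 31.6 mm/day.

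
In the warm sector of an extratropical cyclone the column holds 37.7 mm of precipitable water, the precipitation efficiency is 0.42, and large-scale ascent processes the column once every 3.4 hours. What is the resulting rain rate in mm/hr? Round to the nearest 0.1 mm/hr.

Each overturning extracts ε × PW = 0.42 × 37.7 = 15.834 mm.
Rate = ε·PW / τ = 15.834 / 3.4 h = 4.7 mm/hr.

R ≈ 4.7 mm/hr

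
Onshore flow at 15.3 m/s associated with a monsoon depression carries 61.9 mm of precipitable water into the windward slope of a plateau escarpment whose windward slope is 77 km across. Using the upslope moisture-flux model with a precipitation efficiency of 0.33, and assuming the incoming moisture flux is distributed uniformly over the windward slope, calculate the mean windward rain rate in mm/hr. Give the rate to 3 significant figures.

Incoming column moisture flux per unit ridge length: F = V × PW = 15.3 × 61.9 = 947.07 mm·m/s.
Spread over the 77 km slope with efficiency ε = 0.33: R = ε·F/W = 0.33 × 947.07 / 77000 m = 4.059e-03 mm/s.
R = 4.059e-03 × 3600 = 14.6 mm/hr.

R ≈ 14.6 mm/hr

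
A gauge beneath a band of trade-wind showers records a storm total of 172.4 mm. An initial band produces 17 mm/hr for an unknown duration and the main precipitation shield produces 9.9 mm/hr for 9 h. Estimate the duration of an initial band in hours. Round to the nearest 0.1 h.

Known phases: 9.9 × 9 = 89.1 mm.
Remaining depth = 172.4 − 89.1 = 83.3 mm.
Duration = 83.3 / 17 = 4.9 h.

duration ≈ 4.9 h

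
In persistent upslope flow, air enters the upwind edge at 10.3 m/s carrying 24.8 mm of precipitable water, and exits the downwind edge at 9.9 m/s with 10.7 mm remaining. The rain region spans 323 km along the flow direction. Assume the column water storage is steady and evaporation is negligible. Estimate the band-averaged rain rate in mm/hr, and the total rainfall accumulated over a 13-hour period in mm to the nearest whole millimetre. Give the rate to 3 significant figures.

R ≈ 1.67 mm/hr; total ≈ 22 mm

Column moisture flux per unit crosswind length is F = V × PW.
Inflow: F_in = 10.3 × 24.8 = 255.44 mm·m/s
Outflow: F_out = 9.9 × 10.7 = 105.93 mm·m/s
Steady-state rate R = (F_in − F_out)/L = (255.44 − 105.93) / 323000 m = 4.629e-04 mm/s.
R = 4.629e-04 × 3600 = 1.67 mm/hr.
Over 13 h: total = 1.67 × 13 = 21.71 ≈ 22 mm.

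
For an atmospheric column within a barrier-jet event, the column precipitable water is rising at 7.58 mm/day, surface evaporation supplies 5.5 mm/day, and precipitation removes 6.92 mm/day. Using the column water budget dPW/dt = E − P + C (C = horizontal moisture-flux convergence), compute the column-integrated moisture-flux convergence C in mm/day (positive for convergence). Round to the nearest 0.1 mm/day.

C ≈ 9.0 mm/day

dPW/dt = +7.58 mm/day.
C = dPW/dt − E + P = (+7.58) − 5.5 + 6.92 = 9.0 mm/day.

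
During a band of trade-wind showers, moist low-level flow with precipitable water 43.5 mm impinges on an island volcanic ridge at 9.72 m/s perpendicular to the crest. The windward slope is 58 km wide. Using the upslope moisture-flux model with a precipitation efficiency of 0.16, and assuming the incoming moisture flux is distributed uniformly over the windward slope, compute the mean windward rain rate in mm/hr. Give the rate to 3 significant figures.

R ≈ 4.20 mm/hr

Incoming column moisture flux per unit ridge length: F = V × PW = 9.72 × 43.5 = 422.82 mm·m/s.
Spread over the 58 km slope with efficiency ε = 0.16: R = ε·F/W = 0.16 × 422.82 / 58000 m = 1.166e-03 mm/s.
R = 1.166e-03 × 3600 = 4.20 mm/hr.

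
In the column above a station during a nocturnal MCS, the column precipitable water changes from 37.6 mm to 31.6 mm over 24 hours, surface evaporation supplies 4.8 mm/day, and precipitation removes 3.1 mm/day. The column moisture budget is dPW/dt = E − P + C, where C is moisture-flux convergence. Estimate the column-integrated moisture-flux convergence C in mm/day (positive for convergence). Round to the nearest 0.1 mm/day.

dPW/dt = (31.6 − 37.6) mm / (24/24 day) = -6.000 mm/day.
C = dPW/dt − E + P = (-6.000) − 4.8 + 3.1 = -7.7 mm/day.

C ≈ -7.7 mm/day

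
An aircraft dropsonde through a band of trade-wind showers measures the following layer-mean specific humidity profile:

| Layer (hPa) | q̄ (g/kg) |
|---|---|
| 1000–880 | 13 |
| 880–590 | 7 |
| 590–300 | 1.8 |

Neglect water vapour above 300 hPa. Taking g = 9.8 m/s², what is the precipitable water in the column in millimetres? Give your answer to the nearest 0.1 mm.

Precipitable water is the column-integrated vapour mass per unit area: PW = (1/g) Σ q̄ Δp, with q in kg/kg and Δp in Pa (1 kg/m² of water = 1 mm).
Layer 1000–880 hPa: Δp = 120 hPa = 12000 Pa, q̄ = 0.013 kg/kg → 0.013 × 12000 / 9.8 = 15.92 mm
Layer 880–590 hPa: Δp = 290 hPa = 29000 Pa, q̄ = 0.007 kg/kg → 0.007 × 29000 / 9.8 = 20.71 mm
Layer 590–300 hPa: Δp = 290 hPa = 29000 Pa, q̄ = 0.0018 kg/kg → 0.0018 × 29000 / 9.8 = 5.33 mm
PW = 15.92 + 20.71 + 5.33 = 41.96 ≈ 42.0 mm.

PW ≈ 42.0 mm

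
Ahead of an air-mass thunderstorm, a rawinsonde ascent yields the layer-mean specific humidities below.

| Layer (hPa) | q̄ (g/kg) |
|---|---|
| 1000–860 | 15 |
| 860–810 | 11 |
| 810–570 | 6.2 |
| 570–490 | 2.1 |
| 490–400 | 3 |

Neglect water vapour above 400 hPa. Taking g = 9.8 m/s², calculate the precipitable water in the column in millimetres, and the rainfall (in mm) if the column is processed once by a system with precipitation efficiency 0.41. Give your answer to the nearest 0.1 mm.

Precipitable water is the column-integrated vapour mass per unit area: PW = (1/g) Σ q̄ Δp, with q in kg/kg and Δp in Pa (1 kg/m² of water = 1 mm).
Layer 1000–860 hPa: Δp = 140 hPa = 14000 Pa, q̄ = 0.015 kg/kg → 0.015 × 14000 / 9.8 = 21.43 mm
Layer 860–810 hPa: Δp = 50 hPa = 5000 Pa, q̄ = 0.011 kg/kg → 0.011 × 5000 / 9.8 = 5.61 mm
Layer 810–570 hPa: Δp = 240 hPa = 24000 Pa, q̄ = 0.0062 kg/kg → 0.0062 × 24000 / 9.8 = 15.18 mm
Layer 570–490 hPa: Δp = 80 hPa = 8000 Pa, q̄ = 0.0021 kg/kg → 0.0021 × 8000 / 9.8 = 1.71 mm
Layer 490–400 hPa: Δp = 90 hPa = 9000 Pa, q̄ = 0.003 kg/kg → 0.003 × 9000 / 9.8 = 2.76 mm
PW = 21.43 + 5.61 + 15.18 + 1.71 + 2.76 = 46.69 ≈ 46.7 mm.
Rainfall = ε × PW = 0.41 × 46.7 = 19.1 mm.

PW ≈ 46.7 mm; rainfall ≈ 19.1 mm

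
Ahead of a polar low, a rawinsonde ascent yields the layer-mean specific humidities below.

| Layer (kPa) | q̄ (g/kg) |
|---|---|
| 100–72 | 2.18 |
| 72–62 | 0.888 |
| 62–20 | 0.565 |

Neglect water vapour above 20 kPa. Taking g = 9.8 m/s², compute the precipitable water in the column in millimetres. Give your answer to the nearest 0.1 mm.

PW ≈ 9.6 mm

Precipitable water is the column-integrated vapour mass per unit area: PW = (1/g) Σ q̄ Δp, with q in kg/kg and Δp in Pa (1 kg/m² of water = 1 mm).
Layer 100–72 kPa: Δp = 280 hPa = 28000 Pa, q̄ = 0.00218 kg/kg → 0.00218 × 28000 / 9.8 = 6.23 mm
Layer 72–62 kPa: Δp = 100 hPa = 10000 Pa, q̄ = 0.000888 kg/kg → 0.000888 × 10000 / 9.8 = 0.91 mm
Layer 62–20 kPa: Δp = 420 hPa = 42000 Pa, q̄ = 0.000565 kg/kg → 0.000565 × 42000 / 9.8 = 2.42 mm
PW = 6.23 + 0.91 + 2.42 = 9.56 ≈ 9.6 mm.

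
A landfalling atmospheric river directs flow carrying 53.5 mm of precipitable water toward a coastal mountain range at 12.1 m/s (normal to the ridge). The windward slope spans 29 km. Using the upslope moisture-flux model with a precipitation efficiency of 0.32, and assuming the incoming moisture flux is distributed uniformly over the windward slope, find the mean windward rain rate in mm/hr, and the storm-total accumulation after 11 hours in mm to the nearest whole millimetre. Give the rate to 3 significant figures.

Incoming column moisture flux per unit ridge length: F = V × PW = 12.1 × 53.5 = 647.35 mm·m/s.
Spread over the 29 km slope with efficiency ε = 0.32: R = ε·F/W = 0.32 × 647.35 / 29000 m = 7.143e-03 mm/s.
R = 7.143e-03 × 3600 = 25.7 mm/hr.
Over 11 h: total = 25.7 × 11 = 282.7 ≈ 283 mm.

R ≈ 25.7 mm/hr; total ≈ 283 mm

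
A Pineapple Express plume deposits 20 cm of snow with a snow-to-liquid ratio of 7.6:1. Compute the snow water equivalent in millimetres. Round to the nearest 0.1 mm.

SWE = snow depth / ratio = 20 cm / 7.6 = 2.632 cm = 26.3 mm.

SWE ≈ 26.3 mm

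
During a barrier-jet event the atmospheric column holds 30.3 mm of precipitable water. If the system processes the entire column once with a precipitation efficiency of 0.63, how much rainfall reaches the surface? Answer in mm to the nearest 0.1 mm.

rainfall ≈ 19.1 mm

Rainfall = ε × PW = 0.63 × 30.3 = 19.1 mm.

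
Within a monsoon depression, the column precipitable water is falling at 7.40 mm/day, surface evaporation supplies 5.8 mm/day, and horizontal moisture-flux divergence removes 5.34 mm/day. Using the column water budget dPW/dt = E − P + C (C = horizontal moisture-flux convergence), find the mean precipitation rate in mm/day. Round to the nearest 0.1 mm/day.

P ≈ 7.9 mm/day

dPW/dt = -7.40 mm/day.
P = E + C − dPW/dt = 5.8 + (-5.34) − (-7.40) = 7.9 mm/day.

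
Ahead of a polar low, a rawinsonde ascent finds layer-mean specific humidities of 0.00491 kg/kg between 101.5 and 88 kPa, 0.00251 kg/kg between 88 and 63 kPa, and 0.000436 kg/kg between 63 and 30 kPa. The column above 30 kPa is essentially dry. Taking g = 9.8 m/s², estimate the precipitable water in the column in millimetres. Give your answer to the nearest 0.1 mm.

PW ≈ 14.6 mm

Precipitable water is the column-integrated vapour mass per unit area: PW = (1/g) Σ q̄ Δp, with q in kg/kg and Δp in Pa (1 kg/m² of water = 1 mm).
Layer 101.5–88 kPa: Δp = 135 hPa = 13500 Pa, q̄ = 0.00491 kg/kg → 0.00491 × 13500 / 9.8 = 6.76 mm
Layer 88–63 kPa: Δp = 250 hPa = 25000 Pa, q̄ = 0.00251 kg/kg → 0.00251 × 25000 / 9.8 = 6.40 mm
Layer 63–30 kPa: Δp = 330 hPa = 33000 Pa, q̄ = 0.000436 kg/kg → 0.000436 × 33000 / 9.8 = 1.47 mm
PW = 6.76 + 6.40 + 1.47 = 14.63 ≈ 14.6 mm.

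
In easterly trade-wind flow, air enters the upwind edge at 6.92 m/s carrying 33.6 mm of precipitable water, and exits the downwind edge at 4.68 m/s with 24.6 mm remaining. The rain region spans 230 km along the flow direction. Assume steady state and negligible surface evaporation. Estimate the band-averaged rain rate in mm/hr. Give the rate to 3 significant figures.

Column moisture flux per unit crosswind length is F = V × PW.
Inflow: F_in = 6.92 × 33.6 = 232.512 mm·m/s
Outflow: F_out = 4.68 × 24.6 = 115.128 mm·m/s
Steady-state rate R = (F_in − F_out)/L = (232.512 − 115.128) / 230000 m = 5.104e-04 mm/s.
R = 5.104e-04 × 3600 = 1.84 mm/hr.

R ≈ 1.84 mm/hr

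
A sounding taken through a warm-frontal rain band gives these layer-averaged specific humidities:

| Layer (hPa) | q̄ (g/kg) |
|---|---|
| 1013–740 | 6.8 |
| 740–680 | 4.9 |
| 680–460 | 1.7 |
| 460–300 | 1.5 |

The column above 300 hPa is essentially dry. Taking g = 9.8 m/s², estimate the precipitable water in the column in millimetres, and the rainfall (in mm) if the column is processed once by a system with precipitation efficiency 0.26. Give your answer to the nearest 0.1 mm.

Precipitable water is the column-integrated vapour mass per unit area: PW = (1/g) Σ q̄ Δp, with q in kg/kg and Δp in Pa (1 kg/m² of water = 1 mm).
Layer 1013–740 hPa: Δp = 273 hPa = 27300 Pa, q̄ = 0.0068 kg/kg → 0.0068 × 27300 / 9.8 = 18.94 mm
Layer 740–680 hPa: Δp = 60 hPa = 6000 Pa, q̄ = 0.0049 kg/kg → 0.0049 × 6000 / 9.8 = 3.00 mm
Layer 680–460 hPa: Δp = 220 hPa = 22000 Pa, q̄ = 0.0017 kg/kg → 0.0017 × 22000 / 9.8 = 3.82 mm
Layer 460–300 hPa: Δp = 160 hPa = 16000 Pa, q̄ = 0.0015 kg/kg → 0.0015 × 16000 / 9.8 = 2.45 mm
PW = 18.94 + 3.00 + 3.82 + 2.45 = 28.21 ≈ 28.2 mm.
Rainfall = ε × PW = 0.26 × 28.2 = 7.3 mm.

PW ≈ 28.2 mm; rainfall ≈ 7.3 mm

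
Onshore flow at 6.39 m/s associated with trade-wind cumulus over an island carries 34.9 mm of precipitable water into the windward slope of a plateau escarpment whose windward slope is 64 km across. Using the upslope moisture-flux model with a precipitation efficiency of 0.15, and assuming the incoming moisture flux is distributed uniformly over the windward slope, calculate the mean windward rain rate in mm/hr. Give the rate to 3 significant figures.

Incoming column moisture flux per unit ridge length: F = V × PW = 6.39 × 34.9 = 223.011 mm·m/s.
Spread over the 64 km slope with efficiency ε = 0.15: R = ε·F/W = 0.15 × 223.011 / 64000 m = 5.227e-04 mm/s.
R = 5.227e-04 × 3600 = 1.88 mm/hr.

R ≈ 1.88 mm/hr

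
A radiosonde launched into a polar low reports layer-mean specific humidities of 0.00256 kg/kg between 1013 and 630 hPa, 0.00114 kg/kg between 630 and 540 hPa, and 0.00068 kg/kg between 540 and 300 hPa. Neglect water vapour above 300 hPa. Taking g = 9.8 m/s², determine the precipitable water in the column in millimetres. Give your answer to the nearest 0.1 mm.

Precipitable water is the column-integrated vapour mass per unit area: PW = (1/g) Σ q̄ Δp, with q in kg/kg and Δp in Pa (1 kg/m² of water = 1 mm).
Layer 1013–630 hPa: Δp = 383 hPa = 38300 Pa, q̄ = 0.00256 kg/kg → 0.00256 × 38300 / 9.8 = 10.00 mm
Layer 630–540 hPa: Δp = 90 hPa = 9000 Pa, q̄ = 0.00114 kg/kg → 0.00114 × 9000 / 9.8 = 1.05 mm
Layer 540–300 hPa: Δp = 240 hPa = 24000 Pa, q̄ = 0.00068 kg/kg → 0.00068 × 24000 / 9.8 = 1.67 mm
PW = 10.00 + 1.05 + 1.67 = 12.72 ≈ 12.7 mm.

PW ≈ 12.7 mm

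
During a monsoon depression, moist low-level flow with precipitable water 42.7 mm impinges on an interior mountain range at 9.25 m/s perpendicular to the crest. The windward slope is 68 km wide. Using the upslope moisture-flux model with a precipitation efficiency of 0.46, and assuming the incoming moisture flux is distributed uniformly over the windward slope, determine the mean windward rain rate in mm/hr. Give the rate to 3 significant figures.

R ≈ 9.62 mm/hr

Incoming column moisture flux per unit ridge length: F = V × PW = 9.25 × 42.7 = 394.975 mm·m/s.
Spread over the 68 km slope with efficiency ε = 0.46: R = ε·F/W = 0.46 × 394.975 / 68000 m = 2.672e-03 mm/s.
R = 2.672e-03 × 3600 = 9.62 mm/hr.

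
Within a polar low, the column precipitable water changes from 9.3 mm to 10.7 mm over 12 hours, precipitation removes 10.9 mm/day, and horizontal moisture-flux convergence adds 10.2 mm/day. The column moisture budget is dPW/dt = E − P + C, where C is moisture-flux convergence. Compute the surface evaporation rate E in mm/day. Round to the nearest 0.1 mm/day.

dPW/dt = (10.7 − 9.3) mm / (12/24 day) = +2.800 mm/day.
E = dPW/dt + P − C = (+2.800) + 10.9 − (10.2) = 3.5 mm/day.

E ≈ 3.5 mm/day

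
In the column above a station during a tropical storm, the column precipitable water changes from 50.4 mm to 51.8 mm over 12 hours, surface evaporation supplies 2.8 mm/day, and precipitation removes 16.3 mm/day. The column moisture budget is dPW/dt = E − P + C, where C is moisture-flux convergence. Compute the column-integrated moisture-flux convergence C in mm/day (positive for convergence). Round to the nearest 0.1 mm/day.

C ≈ 16.3 mm/day

dPW/dt = (51.8 − 50.4) mm / (12/24 day) = +2.800 mm/day.
C = dPW/dt − E + P = (+2.800) − 2.8 + 16.3 = 16.3 mm/day.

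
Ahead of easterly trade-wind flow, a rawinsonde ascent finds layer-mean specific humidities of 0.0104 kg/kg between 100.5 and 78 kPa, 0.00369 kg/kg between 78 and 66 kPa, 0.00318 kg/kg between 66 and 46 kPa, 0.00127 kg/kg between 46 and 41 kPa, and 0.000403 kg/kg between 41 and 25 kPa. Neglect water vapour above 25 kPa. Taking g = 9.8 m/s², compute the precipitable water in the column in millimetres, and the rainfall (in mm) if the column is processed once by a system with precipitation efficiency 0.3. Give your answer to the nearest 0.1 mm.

PW ≈ 36.2 mm; rainfall ≈ 10.9 mm

Precipitable water is the column-integrated vapour mass per unit area: PW = (1/g) Σ q̄ Δp, with q in kg/kg and Δp in Pa (1 kg/m² of water = 1 mm).
Layer 100.5–78 kPa: Δp = 225 hPa = 22500 Pa, q̄ = 0.0104 kg/kg → 0.0104 × 22500 / 9.8 = 23.88 mm
Layer 78–66 kPa: Δp = 120 hPa = 12000 Pa, q̄ = 0.00369 kg/kg → 0.00369 × 12000 / 9.8 = 4.52 mm
Layer 66–46 kPa: Δp = 200 hPa = 20000 Pa, q̄ = 0.00318 kg/kg → 0.00318 × 20000 / 9.8 = 6.49 mm
Layer 46–41 kPa: Δp = 50 hPa = 5000 Pa, q̄ = 0.00127 kg/kg → 0.00127 × 5000 / 9.8 = 0.65 mm
Layer 41–25 kPa: Δp = 160 hPa = 16000 Pa, q̄ = 0.000403 kg/kg → 0.000403 × 16000 / 9.8 = 0.66 mm
PW = 23.88 + 4.52 + 6.49 + 0.65 + 0.66 = 36.20 ≈ 36.2 mm.
Rainfall = ε × PW = 0.3 × 36.2 = 10.9 mm.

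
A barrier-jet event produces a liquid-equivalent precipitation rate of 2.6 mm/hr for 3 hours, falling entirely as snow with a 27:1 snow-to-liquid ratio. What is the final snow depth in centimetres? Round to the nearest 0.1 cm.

snow depth ≈ 21.1 cm

Liquid-equivalent depth = 2.6 × 3 = 7.8 mm.
Snow depth = 7.8 mm × 27 = 210.6 mm = 21.1 cm.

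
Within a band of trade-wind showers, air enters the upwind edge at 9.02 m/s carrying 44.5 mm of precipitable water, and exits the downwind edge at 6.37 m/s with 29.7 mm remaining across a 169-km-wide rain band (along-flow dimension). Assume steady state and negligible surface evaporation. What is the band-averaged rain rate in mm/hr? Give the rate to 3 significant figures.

R ≈ 4.52 mm/hr

Column moisture flux per unit crosswind length is F = V × PW.
Inflow: F_in = 9.02 × 44.5 = 401.39 mm·m/s
Outflow: F_out = 6.37 × 29.7 = 189.189 mm·m/s
Steady-state rate R = (F_in − F_out)/L = (401.39 − 189.189) / 169000 m = 1.256e-03 mm/s.
R = 1.256e-03 × 3600 = 4.52 mm/hr.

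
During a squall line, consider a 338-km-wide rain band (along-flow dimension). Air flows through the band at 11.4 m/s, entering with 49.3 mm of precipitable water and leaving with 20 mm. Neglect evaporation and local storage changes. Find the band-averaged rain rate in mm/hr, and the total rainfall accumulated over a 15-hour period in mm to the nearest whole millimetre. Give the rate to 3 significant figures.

R ≈ 3.56 mm/hr; total ≈ 53 mm

Column moisture flux per unit crosswind length is F = V × PW.
Inflow: F_in = 11.4 × 49.3 = 562.02 mm·m/s
Outflow: F_out = 11.4 × 20 = 228 mm·m/s
Steady-state rate R = (F_in − F_out)/L = (562.02 − 228) / 338000 m = 9.882e-04 mm/s.
R = 9.882e-04 × 3600 = 3.56 mm/hr.
Over 15 h: total = 3.56 × 15 = 53.4 ≈ 53 mm.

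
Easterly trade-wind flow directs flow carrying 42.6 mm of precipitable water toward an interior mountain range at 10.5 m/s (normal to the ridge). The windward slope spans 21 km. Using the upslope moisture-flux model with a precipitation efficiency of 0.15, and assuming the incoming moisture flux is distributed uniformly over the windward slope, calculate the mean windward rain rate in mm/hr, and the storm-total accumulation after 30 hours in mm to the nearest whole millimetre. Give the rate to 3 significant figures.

R ≈ 11.5 mm/hr; total ≈ 345 mm

Incoming column moisture flux per unit ridge length: F = V × PW = 10.5 × 42.6 = 447.3 mm·m/s.
Spread over the 21 km slope with efficiency ε = 0.15: R = ε·F/W = 0.15 × 447.3 / 21000 m = 3.195e-03 mm/s.
R = 3.195e-03 × 3600 = 11.5 mm/hr.
Over 30 h: total = 11.5 × 30 = 345 mm.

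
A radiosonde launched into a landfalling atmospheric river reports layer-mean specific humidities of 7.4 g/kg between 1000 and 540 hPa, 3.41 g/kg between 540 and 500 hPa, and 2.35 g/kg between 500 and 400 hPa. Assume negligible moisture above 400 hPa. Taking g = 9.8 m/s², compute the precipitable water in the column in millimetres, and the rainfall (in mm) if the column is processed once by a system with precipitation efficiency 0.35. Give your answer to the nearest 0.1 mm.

PW ≈ 38.5 mm; rainfall ≈ 13.5 mm

Precipitable water is the column-integrated vapour mass per unit area: PW = (1/g) Σ q̄ Δp, with q in kg/kg and Δp in Pa (1 kg/m² of water = 1 mm).
Layer 1000–540 hPa: Δp = 460 hPa = 46000 Pa, q̄ = 0.0074 kg/kg → 0.0074 × 46000 / 9.8 = 34.73 mm
Layer 540–500 hPa: Δp = 40 hPa = 4000 Pa, q̄ = 0.00341 kg/kg → 0.00341 × 4000 / 9.8 = 1.39 mm
Layer 500–400 hPa: Δp = 100 hPa = 10000 Pa, q̄ = 0.00235 kg/kg → 0.00235 × 10000 / 9.8 = 2.40 mm
PW = 34.73 + 1.39 + 2.40 = 38.52 ≈ 38.5 mm.
Rainfall = ε × PW = 0.35 × 38.5 = 13.5 mm.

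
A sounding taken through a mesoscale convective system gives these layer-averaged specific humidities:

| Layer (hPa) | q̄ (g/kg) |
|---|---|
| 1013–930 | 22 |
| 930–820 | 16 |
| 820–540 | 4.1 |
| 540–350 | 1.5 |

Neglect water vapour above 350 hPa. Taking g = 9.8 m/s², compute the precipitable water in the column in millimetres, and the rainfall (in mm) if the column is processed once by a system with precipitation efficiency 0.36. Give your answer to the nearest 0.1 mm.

Precipitable water is the column-integrated vapour mass per unit area: PW = (1/g) Σ q̄ Δp, with q in kg/kg and Δp in Pa (1 kg/m² of water = 1 mm).
Layer 1013–930 hPa: Δp = 83 hPa = 8300 Pa, q̄ = 0.022 kg/kg → 0.022 × 8300 / 9.8 = 18.63 mm
Layer 930–820 hPa: Δp = 110 hPa = 11000 Pa, q̄ = 0.016 kg/kg → 0.016 × 11000 / 9.8 = 17.96 mm
Layer 820–540 hPa: Δp = 280 hPa = 28000 Pa, q̄ = 0.0041 kg/kg → 0.0041 × 28000 / 9.8 = 11.71 mm
Layer 540–350 hPa: Δp = 190 hPa = 19000 Pa, q̄ = 0.0015 kg/kg → 0.0015 × 19000 / 9.8 = 2.91 mm
PW = 18.63 + 17.96 + 11.71 + 2.91 = 51.21 ≈ 51.2 mm.
Rainfall = ε × PW = 0.36 × 51.2 = 18.4 mm.

PW ≈ 51.2 mm; rainfall ≈ 18.4 mm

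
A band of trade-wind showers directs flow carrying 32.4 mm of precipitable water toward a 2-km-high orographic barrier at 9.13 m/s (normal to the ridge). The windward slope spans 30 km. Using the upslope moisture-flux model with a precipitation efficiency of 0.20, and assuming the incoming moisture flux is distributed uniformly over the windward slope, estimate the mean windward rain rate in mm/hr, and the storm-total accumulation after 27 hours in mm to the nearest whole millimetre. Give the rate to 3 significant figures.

Incoming column moisture flux per unit ridge length: F = V × PW = 9.13 × 32.4 = 295.812 mm·m/s.
Spread over the 30 km slope with efficiency ε = 0.20: R = ε·F/W = 0.20 × 295.812 / 30000 m = 1.972e-03 mm/s.
R = 1.972e-03 × 3600 = 7.10 mm/hr.
Over 27 h: total = 7.10 × 27 = 191.7 ≈ 192 mm.

R ≈ 7.10 mm/hr; total ≈ 192 mm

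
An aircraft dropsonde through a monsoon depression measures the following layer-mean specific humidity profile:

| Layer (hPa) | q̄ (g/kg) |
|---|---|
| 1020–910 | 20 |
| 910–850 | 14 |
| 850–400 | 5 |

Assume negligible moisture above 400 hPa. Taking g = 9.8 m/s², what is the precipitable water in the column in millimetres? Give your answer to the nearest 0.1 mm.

PW ≈ 54.0 mm

Precipitable water is the column-integrated vapour mass per unit area: PW = (1/g) Σ q̄ Δp, with q in kg/kg and Δp in Pa (1 kg/m² of water = 1 mm).
Layer 1020–910 hPa: Δp = 110 hPa = 11000 Pa, q̄ = 0.02 kg/kg → 0.02 × 11000 / 9.8 = 22.45 mm
Layer 910–850 hPa: Δp = 60 hPa = 6000 Pa, q̄ = 0.014 kg/kg → 0.014 × 6000 / 9.8 = 8.57 mm
Layer 850–400 hPa: Δp = 450 hPa = 45000 Pa, q̄ = 0.005 kg/kg → 0.005 × 45000 / 9.8 = 22.96 mm
PW = 22.45 + 8.57 + 22.96 = 53.98 ≈ 54.0 mm.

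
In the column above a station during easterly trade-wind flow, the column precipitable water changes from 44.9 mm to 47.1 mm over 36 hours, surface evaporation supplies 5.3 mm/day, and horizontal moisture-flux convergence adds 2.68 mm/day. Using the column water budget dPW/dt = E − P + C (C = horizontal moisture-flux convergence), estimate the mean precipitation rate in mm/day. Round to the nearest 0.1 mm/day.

dPW/dt = (47.1 − 44.9) mm / (36/24 day) = +1.467 mm/day.
P = E + C − dPW/dt = 5.3 + (2.68) − (+1.467) = 6.5 mm/day.

P ≈ 6.5 mm/day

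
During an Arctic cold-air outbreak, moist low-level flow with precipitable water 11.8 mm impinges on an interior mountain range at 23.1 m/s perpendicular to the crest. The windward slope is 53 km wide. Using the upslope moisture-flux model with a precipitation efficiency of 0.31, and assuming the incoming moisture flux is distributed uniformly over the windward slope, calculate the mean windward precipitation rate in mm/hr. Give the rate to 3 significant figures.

R ≈ 5.74 mm/hr

Incoming column moisture flux per unit ridge length: F = V × PW = 23.1 × 11.8 = 272.58 mm·m/s.
Spread over the 53 km slope with efficiency ε = 0.31: R = ε·F/W = 0.31 × 272.58 / 53000 m = 1.594e-03 mm/s.
R = 1.594e-03 × 3600 = 5.74 mm/hr.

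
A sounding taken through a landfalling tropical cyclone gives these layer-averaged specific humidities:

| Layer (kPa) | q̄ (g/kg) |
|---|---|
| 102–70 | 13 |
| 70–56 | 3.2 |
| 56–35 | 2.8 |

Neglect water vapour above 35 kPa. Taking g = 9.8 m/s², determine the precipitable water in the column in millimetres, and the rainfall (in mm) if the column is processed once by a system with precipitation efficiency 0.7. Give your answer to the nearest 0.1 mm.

Precipitable water is the column-integrated vapour mass per unit area: PW = (1/g) Σ q̄ Δp, with q in kg/kg and Δp in Pa (1 kg/m² of water = 1 mm).
Layer 102–70 kPa: Δp = 320 hPa = 32000 Pa, q̄ = 0.013 kg/kg → 0.013 × 32000 / 9.8 = 42.45 mm
Layer 70–56 kPa: Δp = 140 hPa = 14000 Pa, q̄ = 0.0032 kg/kg → 0.0032 × 14000 / 9.8 = 4.57 mm
Layer 56–35 kPa: Δp = 210 hPa = 21000 Pa, q̄ = 0.0028 kg/kg → 0.0028 × 21000 / 9.8 = 6.00 mm
PW = 42.45 + 4.57 + 6.00 = 53.02 ≈ 53.0 mm.
Rainfall = ε × PW = 0.7 × 53.0 = 37.1 mm.

PW ≈ 53.0 mm; rainfall ≈ 37.1 mm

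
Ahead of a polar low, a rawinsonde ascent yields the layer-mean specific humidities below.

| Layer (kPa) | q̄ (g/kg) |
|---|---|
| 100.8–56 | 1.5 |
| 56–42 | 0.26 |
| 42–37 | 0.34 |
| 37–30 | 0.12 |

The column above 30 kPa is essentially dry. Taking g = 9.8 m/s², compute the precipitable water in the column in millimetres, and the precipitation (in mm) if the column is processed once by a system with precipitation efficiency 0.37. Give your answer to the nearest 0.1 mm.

PW ≈ 7.5 mm; precipitation ≈ 2.8 mm

Precipitable water is the column-integrated vapour mass per unit area: PW = (1/g) Σ q̄ Δp, with q in kg/kg and Δp in Pa (1 kg/m² of water = 1 mm).
Layer 100.8–56 kPa: Δp = 448 hPa = 44800 Pa, q̄ = 0.0015 kg/kg → 0.0015 × 44800 / 9.8 = 6.86 mm
Layer 56–42 kPa: Δp = 140 hPa = 14000 Pa, q̄ = 0.00026 kg/kg → 0.00026 × 14000 / 9.8 = 0.37 mm
Layer 42–37 kPa: Δp = 50 hPa = 5000 Pa, q̄ = 0.00034 kg/kg → 0.00034 × 5000 / 9.8 = 0.17 mm
Layer 37–30 kPa: Δp = 70 hPa = 7000 Pa, q̄ = 0.00012 kg/kg → 0.00012 × 7000 / 9.8 = 0.09 mm
PW = 6.86 + 0.37 + 0.17 + 0.09 = 7.49 ≈ 7.5 mm.
Precipitation = ε × PW = 0.37 × 7.5 = 2.8 mm.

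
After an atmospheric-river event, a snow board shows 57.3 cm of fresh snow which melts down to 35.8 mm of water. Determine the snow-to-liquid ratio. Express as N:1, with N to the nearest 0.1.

ratio ≈ 16.0

Ratio = snow depth / SWE = 573 mm / 35.8 mm = 16.0, i.e. 16.0:1.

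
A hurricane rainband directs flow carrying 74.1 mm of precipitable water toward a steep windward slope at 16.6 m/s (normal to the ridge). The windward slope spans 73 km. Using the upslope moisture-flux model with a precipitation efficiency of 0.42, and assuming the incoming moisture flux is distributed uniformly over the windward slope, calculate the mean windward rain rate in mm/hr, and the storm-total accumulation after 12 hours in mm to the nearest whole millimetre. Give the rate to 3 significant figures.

R ≈ 25.5 mm/hr; total ≈ 306 mm

Incoming column moisture flux per unit ridge length: F = V × PW = 16.6 × 74.1 = 1230.06 mm·m/s.
Spread over the 73 km slope with efficiency ε = 0.42: R = ε·F/W = 0.42 × 1230.06 / 73000 m = 7.077e-03 mm/s.
R = 7.077e-03 × 3600 = 25.5 mm/hr.
Over 12 h: total = 25.5 × 12 = 306 mm.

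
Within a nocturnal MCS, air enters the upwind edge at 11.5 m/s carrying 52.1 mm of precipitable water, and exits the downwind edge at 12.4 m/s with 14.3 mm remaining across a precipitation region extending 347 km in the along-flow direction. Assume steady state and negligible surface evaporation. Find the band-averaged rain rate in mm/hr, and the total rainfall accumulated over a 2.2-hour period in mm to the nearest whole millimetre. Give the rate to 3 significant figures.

R ≈ 4.38 mm/hr; total ≈ 10 mm

Column moisture flux per unit crosswind length is F = V × PW.
Inflow: F_in = 11.5 × 52.1 = 599.15 mm·m/s
Outflow: F_out = 12.4 × 14.3 = 177.32 mm·m/s
Steady-state rate R = (F_in − F_out)/L = (599.15 − 177.32) / 347000 m = 1.216e-03 mm/s.
R = 1.216e-03 × 3600 = 4.38 mm/hr.
Over 2.2 h: total = 4.38 × 2.2 = 9.636 ≈ 10 mm.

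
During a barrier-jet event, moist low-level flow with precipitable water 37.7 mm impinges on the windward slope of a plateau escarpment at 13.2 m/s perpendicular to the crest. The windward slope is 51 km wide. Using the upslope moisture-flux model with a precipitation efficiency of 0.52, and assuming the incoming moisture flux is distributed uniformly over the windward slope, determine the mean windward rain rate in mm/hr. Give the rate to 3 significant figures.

R ≈ 18.3 mm/hr

Incoming column moisture flux per unit ridge length: F = V × PW = 13.2 × 37.7 = 497.64 mm·m/s.
Spread over the 51 km slope with efficiency ε = 0.52: R = ε·F/W = 0.52 × 497.64 / 51000 m = 5.074e-03 mm/s.
R = 5.074e-03 × 3600 = 18.3 mm/hr.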